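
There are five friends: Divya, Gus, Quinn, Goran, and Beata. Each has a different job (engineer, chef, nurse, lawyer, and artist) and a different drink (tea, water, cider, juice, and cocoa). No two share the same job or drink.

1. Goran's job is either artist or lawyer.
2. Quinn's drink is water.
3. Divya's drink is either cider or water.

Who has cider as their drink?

With clues 1–2, Quinn is impossible for the one with drink cider.
With clues 1–3, Beata, Goran, and Gus are impossible for the one with drink cider.
That leaves Divya.

Divya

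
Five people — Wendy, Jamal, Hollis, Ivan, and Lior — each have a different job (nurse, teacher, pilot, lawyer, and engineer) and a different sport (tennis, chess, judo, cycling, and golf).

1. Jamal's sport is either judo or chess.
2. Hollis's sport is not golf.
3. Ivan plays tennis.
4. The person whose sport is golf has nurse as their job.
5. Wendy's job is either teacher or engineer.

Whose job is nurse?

With clues 1–4, Hollis, Ivan, and Jamal are impossible for the one with job nurse.
With clues 1–5, Wendy is impossible for the one with job nurse.
That leaves Lior.

Lior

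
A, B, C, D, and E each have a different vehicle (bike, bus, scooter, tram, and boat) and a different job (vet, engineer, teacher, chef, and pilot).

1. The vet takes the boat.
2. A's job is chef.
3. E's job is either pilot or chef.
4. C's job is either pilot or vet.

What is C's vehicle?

With clues 1–4, bike, bus, scooter, and tram are impossible for C's vehicle.
That leaves boat.

boat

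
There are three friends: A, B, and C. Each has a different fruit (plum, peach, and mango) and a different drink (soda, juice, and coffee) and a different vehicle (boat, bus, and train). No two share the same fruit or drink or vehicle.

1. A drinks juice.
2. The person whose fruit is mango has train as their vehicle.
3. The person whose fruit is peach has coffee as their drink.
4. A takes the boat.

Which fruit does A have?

With clues 1–3, peach is impossible for A's fruit.
With clues 1–4, mango is impossible for A's fruit.
That leaves plum.

plum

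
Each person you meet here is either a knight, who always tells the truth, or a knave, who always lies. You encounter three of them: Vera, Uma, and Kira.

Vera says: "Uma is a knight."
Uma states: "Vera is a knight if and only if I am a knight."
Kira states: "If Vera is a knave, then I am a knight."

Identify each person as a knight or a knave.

Consider Vera. Suppose Vera is a knave.
Then whichever role Uma has, Uma's statement has the wrong truth value — contradiction.
So Vera is a knight.
With that fixed, Kira's statement is true, so Kira is a knight.
Consider Uma. Suppose Uma is a knave.
Then Vera's statement comes out false, contradicting Vera being a knight.
So Uma is a knight.

Vera: knight, Uma: knight, Kira: knight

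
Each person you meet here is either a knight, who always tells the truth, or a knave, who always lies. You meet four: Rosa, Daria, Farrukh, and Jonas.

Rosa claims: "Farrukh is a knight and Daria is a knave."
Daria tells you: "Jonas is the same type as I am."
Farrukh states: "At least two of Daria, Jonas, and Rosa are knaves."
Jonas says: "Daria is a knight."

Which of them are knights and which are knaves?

Consider Rosa. Suppose Rosa is a knight.
Then no assignment of the remaining roles makes every statement match its speaker's type — contradiction.
So Rosa is a knave.
Consider Daria. Suppose Daria is a knave.
Then no assignment of the remaining roles makes every statement match its speaker's type — contradiction.
So Daria is a knight.
With that fixed, Jonas's statement is true, so Jonas is a knight.
With that fixed, Farrukh's statement is false, so Farrukh is a knave.

Rosa: knave, Daria: knight, Farrukh: knave, Jonas: knight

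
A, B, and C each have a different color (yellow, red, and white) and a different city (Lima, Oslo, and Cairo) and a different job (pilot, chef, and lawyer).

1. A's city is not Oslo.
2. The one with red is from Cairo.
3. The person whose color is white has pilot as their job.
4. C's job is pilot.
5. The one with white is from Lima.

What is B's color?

With clues 1–4, white is impossible for B's color.
With clues 1–5, red is impossible for B's color.
That leaves yellow.

yellow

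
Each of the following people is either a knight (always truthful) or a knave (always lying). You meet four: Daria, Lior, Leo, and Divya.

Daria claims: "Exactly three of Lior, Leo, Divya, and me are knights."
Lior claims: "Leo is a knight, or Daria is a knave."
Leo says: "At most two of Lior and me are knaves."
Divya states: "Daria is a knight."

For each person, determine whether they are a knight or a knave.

Regardless of anyone's role, Leo's statement is true, so Leo is a knight.
With that fixed, Lior's statement is true, so Lior is a knight.
Consider Daria. Suppose Daria is a knight.
Then no assignment of the remaining roles makes every statement match its speaker's type — contradiction.
So Daria is a knave.
With that fixed, Divya's statement is false, so Divya is a knave.

Daria: knave, Lior: knight, Leo: knight, Divya: knave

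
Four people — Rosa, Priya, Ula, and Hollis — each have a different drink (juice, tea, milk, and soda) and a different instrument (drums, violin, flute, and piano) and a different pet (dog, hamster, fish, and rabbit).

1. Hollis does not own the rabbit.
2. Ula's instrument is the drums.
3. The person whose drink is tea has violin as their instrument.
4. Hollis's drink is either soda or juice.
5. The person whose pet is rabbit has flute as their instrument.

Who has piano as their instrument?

Hollis

With clues 1–2, Ula is impossible for the one with instrument piano.
With clues 1–5, Priya and Rosa are impossible for the one with instrument piano.
That leaves Hollis.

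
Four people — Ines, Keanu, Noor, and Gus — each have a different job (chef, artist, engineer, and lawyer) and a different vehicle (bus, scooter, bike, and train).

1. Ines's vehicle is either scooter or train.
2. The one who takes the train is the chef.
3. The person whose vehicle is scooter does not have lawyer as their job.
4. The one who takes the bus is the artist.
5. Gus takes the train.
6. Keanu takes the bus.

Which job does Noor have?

With clues 1–5, chef and engineer are impossible for Noor's job.
With clues 1–6, artist is impossible for Noor's job.
That leaves lawyer.

lawyer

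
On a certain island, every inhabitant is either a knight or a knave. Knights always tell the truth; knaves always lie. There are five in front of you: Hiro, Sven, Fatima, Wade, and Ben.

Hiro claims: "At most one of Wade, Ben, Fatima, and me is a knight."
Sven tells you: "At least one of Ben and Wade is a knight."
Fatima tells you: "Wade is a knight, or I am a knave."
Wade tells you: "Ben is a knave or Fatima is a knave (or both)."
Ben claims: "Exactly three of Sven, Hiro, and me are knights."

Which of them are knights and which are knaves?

Hiro: knave, Sven: knight, Fatima: knight, Wade: knight, Ben: knave

Consider Hiro. Suppose Hiro is a knight.
Then no assignment of the remaining roles makes every statement match its speaker's type — contradiction.
So Hiro is a knave.
With that fixed, Ben's statement is false, so Ben is a knave.
With that fixed, Wade's statement is true, so Wade is a knight.
With that fixed, Sven's statement is true, so Sven is a knight.
With that fixed, Fatima's statement is true, so Fatima is a knight.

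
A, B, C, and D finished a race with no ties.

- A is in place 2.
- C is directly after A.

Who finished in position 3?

With clue 1, A is ruled out for place 3.
With clues 1–2, B and D are ruled out for place 3.
So place 3 is C.

C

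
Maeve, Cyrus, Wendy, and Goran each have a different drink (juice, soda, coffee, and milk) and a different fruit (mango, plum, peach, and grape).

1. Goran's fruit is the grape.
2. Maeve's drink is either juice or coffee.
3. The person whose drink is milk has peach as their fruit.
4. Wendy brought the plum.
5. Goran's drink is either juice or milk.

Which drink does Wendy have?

With clues 1–4, milk is impossible for Wendy's drink.
With clues 1–5, coffee and juice are impossible for Wendy's drink.
That leaves soda.

soda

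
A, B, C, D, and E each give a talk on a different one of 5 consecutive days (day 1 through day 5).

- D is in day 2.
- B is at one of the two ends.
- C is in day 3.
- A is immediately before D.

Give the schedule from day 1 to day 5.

From clue 1: D → day 2.
From clues 1–2: B is in {1,5}.
From clues 1–3: C → day 3.
From clues 1–4: A → day 1, E → day 4, B → day 5.

A, D, C, E, B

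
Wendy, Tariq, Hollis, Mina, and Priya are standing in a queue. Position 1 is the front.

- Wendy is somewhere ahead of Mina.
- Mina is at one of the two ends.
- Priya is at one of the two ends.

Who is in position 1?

With clue 1, Mina is ruled out for position 1.
With clues 1–3, Hollis, Tariq, and Wendy are ruled out for position 1.
So position 1 is Priya.

Priya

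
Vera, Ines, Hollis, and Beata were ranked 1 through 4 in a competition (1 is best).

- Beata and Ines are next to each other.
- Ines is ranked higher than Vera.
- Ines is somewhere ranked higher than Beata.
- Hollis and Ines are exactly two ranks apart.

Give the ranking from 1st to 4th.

Ines, Beata, Hollis, Vera

From clues 1–2: Vera is in {3,4}.
From clues 1–4: Ines → rank 1, Beata → rank 2, Hollis → rank 3, Vera → rank 4.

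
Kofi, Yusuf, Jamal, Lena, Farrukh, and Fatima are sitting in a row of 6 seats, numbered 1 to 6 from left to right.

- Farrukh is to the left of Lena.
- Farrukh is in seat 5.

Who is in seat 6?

With clue 1, Farrukh is ruled out for seat 6.
With clues 1–2, Fatima, Jamal, Kofi, and Yusuf are ruled out for seat 6.
So seat 6 is Lena.

Lena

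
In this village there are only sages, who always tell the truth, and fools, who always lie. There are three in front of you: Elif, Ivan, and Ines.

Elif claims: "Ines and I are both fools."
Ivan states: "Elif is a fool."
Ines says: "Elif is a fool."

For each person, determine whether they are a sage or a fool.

Elif: fool, Ivan: sage, Ines: sage

Consider Elif. Suppose Elif is a sage.
Then Elif's own statement would have to be true, but it can't be — contradiction.
So Elif is a fool.
With that fixed, Ivan's statement is true, so Ivan is a sage.
With that fixed, Ines's statement is true, so Ines is a sage.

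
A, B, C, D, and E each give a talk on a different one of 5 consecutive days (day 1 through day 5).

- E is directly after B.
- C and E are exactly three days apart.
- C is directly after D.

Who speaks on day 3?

A

With clues 1–2, C and E are ruled out for day 3.
With clues 1–3, B and D are ruled out for day 3.
So day 3 is A.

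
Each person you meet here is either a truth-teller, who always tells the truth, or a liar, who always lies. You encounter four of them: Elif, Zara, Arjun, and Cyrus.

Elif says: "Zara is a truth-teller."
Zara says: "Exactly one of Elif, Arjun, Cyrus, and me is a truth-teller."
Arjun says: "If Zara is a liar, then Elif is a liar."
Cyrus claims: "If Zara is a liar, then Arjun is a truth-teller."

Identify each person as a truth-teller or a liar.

Consider Elif. Suppose Elif is a truth-teller.
Then no assignment of the remaining roles makes every statement match its speaker's type — contradiction.
So Elif is a liar.
With that fixed, Arjun's statement is true, so Arjun is a truth-teller.
With that fixed, Cyrus's statement is true, so Cyrus is a truth-teller.
With that fixed, Zara's statement is false, so Zara is a liar.

Elif: liar, Zara: liar, Arjun: truth-teller, Cyrus: truth-teller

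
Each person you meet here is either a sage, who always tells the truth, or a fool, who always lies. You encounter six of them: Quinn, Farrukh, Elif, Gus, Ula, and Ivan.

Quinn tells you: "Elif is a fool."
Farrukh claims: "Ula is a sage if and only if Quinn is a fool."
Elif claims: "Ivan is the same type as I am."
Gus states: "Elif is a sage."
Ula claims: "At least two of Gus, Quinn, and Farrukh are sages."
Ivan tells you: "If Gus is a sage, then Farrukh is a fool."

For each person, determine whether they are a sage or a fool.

Consider Quinn. Suppose Quinn is a sage.
Then no assignment of the remaining roles makes every statement match its speaker's type — contradiction.
So Quinn is a fool.
Consider Farrukh. Suppose Farrukh is a sage.
Then no assignment of the remaining roles makes every statement match its speaker's type — contradiction.
So Farrukh is a fool.
With that fixed, Ula's statement is false, so Ula is a fool.
With that fixed, Ivan's statement is true, so Ivan is a sage.
Consider Elif. Suppose Elif is a fool.
Then Quinn's statement comes out true, contradicting Quinn being a fool.
So Elif is a sage.
With that fixed, Gus's statement is true, so Gus is a sage.

Quinn: fool, Farrukh: fool, Elif: sage, Gus: sage, Ula: fool, Ivan: sage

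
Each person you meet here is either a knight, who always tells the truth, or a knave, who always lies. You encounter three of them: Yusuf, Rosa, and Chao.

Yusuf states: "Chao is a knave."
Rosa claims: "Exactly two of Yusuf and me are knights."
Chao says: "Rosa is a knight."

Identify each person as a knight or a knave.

Yusuf: knight, Rosa: knave, Chao: knave

Consider Yusuf. Suppose Yusuf is a knave.
Then no assignment of the remaining roles makes every statement match its speaker's type — contradiction.
So Yusuf is a knight.
Consider Rosa. Suppose Rosa is a knight.
Then no assignment of the remaining roles makes every statement match its speaker's type — contradiction.
So Rosa is a knave.
With that fixed, Chao's statement is false, so Chao is a knave.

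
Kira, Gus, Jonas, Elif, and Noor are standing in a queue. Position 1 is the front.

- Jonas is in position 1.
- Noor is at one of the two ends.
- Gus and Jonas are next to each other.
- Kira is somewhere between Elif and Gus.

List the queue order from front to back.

Jonas, Gus, Kira, Elif, Noor

From clue 1: Jonas → position 1.
From clues 1–2: Noor → position 5.
From clues 1–3: Gus → position 2.
From clues 1–4: Kira → position 3, Elif → position 4.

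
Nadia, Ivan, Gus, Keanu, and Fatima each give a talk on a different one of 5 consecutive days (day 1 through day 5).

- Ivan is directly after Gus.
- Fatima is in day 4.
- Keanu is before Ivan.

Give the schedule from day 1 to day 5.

Keanu, Gus, Ivan, Fatima, Nadia

From clue 1: Ivan is in {2,3,4,5}.
From clues 1–2: Fatima → day 4.
From clues 1–3: Keanu → day 1, Gus → day 2, Ivan → day 3, Nadia → day 5.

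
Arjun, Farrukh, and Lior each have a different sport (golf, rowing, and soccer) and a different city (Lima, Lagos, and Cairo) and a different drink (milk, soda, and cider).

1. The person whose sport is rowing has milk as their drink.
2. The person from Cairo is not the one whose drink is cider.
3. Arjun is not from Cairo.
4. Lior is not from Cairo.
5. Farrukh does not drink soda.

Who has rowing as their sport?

With clues 1–5, Arjun and Lior are impossible for the one with sport rowing.
That leaves Farrukh.

Farrukh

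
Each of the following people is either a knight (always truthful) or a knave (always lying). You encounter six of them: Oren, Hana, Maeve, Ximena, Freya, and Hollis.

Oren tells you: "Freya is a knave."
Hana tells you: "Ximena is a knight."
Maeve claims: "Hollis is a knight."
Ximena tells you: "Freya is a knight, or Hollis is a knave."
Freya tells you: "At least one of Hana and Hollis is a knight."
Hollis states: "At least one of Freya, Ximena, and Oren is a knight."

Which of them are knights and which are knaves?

Oren: knave, Hana: knight, Maeve: knight, Ximena: knight, Freya: knight, Hollis: knight

Consider Oren. Suppose Oren is a knight.
Then no assignment of the remaining roles makes every statement match its speaker's type — contradiction.
So Oren is a knave.
Consider Hana. Suppose Hana is a knave.
Then no assignment of the remaining roles makes every statement match its speaker's type — contradiction.
So Hana is a knight.
With that fixed, Freya's statement is true, so Freya is a knight.
With that fixed, Hollis's statement is true, so Hollis is a knight.
With that fixed, Maeve's statement is true, so Maeve is a knight.
With that fixed, Ximena's statement is true, so Ximena is a knight.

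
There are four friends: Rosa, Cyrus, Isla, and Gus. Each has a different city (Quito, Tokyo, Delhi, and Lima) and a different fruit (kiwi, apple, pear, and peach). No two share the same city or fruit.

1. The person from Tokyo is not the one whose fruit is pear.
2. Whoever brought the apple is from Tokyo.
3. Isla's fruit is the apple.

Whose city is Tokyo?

Isla

With clues 1–3, Cyrus, Gus, and Rosa are impossible for the one with city Tokyo.
That leaves Isla.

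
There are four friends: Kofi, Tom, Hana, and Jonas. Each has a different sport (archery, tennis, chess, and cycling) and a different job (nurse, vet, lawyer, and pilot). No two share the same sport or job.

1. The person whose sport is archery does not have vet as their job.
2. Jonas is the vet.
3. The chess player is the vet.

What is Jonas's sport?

chess

With clues 1–2, archery is impossible for Jonas's sport.
With clues 1–3, cycling and tennis are impossible for Jonas's sport.
That leaves chess.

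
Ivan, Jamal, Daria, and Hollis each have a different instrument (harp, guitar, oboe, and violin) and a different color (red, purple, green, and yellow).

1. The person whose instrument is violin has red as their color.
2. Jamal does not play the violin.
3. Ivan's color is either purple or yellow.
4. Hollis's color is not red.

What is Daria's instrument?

violin

With clues 1–4, guitar, harp, and oboe are impossible for Daria's instrument.
That leaves violin.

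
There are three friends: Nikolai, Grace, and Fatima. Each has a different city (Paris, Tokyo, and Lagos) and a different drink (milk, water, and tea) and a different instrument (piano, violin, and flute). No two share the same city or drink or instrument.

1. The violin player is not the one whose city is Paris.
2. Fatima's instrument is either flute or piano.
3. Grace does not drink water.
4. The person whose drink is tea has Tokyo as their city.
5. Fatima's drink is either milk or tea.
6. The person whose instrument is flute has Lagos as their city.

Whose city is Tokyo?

Grace

With clues 1–5, Nikolai is impossible for the one with city Tokyo.
With clues 1–6, Fatima is impossible for the one with city Tokyo.
That leaves Grace.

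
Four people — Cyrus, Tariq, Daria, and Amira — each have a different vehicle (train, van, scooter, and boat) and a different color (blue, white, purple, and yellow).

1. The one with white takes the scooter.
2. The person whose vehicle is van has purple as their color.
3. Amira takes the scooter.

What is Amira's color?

With clues 1–3, blue, purple, and yellow are impossible for Amira's color.
That leaves white.

white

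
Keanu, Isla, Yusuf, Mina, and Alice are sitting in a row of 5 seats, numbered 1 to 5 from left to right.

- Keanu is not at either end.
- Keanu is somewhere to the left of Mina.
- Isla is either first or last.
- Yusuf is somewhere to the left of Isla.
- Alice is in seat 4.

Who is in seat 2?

Keanu

With clues 1–2, Mina is ruled out for seat 2.
With clues 1–3, Isla is ruled out for seat 2.
With clues 1–5, Alice and Yusuf are ruled out for seat 2.
So seat 2 is Keanu.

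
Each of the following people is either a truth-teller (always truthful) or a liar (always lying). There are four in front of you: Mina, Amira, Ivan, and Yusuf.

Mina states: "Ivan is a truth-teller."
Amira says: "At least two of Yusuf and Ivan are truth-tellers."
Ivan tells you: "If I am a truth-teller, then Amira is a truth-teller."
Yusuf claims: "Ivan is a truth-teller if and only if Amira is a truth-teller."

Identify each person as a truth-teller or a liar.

Mina: truth-teller, Amira: truth-teller, Ivan: truth-teller, Yusuf: truth-teller

Consider Mina. Suppose Mina is a liar.
Then no assignment of the remaining roles makes every statement match its speaker's type — contradiction.
So Mina is a truth-teller.
Consider Amira. Suppose Amira is a liar.
Then whichever role Ivan has, Ivan's statement has the wrong truth value — contradiction.
So Amira is a truth-teller.
With that fixed, Ivan's statement is true, so Ivan is a truth-teller.
With that fixed, Yusuf's statement is true, so Yusuf is a truth-teller.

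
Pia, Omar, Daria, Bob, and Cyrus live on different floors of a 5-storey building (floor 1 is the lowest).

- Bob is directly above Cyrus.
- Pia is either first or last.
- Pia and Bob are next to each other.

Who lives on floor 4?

Bob

With clues 1–2, Pia is ruled out for floor 4.
With clues 1–3, Cyrus, Daria, and Omar are ruled out for floor 4.
So floor 4 is Bob.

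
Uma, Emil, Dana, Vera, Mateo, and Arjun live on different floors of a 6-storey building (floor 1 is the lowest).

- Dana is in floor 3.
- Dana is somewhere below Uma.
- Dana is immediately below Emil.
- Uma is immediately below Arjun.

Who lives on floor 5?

With clue 1, Dana is ruled out for floor 5.
With clues 1–3, Emil is ruled out for floor 5.
With clues 1–4, Arjun, Mateo, and Vera are ruled out for floor 5.
So floor 5 is Uma.

Uma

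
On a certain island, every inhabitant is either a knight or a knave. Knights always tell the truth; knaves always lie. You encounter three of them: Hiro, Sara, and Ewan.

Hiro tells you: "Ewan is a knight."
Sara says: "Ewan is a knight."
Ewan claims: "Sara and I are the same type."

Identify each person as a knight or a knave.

Hiro: knight, Sara: knight, Ewan: knight

Consider Hiro. Suppose Hiro is a knave.
Then no assignment of the remaining roles makes every statement match its speaker's type — contradiction.
So Hiro is a knight.
Consider Sara. Suppose Sara is a knave.
Then whichever role Ewan has, Ewan's statement has the wrong truth value — contradiction.
So Sara is a knight.
Consider Ewan. Suppose Ewan is a knave.
Then Hiro's statement comes out false, contradicting Hiro being a knight.
So Ewan is a knight.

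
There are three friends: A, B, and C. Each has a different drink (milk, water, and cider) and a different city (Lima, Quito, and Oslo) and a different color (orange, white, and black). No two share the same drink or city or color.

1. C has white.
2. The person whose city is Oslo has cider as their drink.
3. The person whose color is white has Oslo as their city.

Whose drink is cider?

With clues 1–3, A and B are impossible for the one with drink cider.
That leaves C.

C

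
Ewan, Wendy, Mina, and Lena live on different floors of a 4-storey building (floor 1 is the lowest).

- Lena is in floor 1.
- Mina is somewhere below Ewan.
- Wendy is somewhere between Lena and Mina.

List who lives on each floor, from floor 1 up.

Lena, Wendy, Mina, Ewan

From clue 1: Lena → floor 1.
From clues 1–2: Ewan is in {3,4}.
From clues 1–3: Wendy → floor 2, Mina → floor 3, Ewan → floor 4.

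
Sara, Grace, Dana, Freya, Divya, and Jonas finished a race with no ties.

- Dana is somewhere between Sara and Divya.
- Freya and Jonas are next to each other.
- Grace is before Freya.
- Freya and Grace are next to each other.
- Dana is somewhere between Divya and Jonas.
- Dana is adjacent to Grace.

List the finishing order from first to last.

From clue 1: Dana is in {2,3,4,5}.
From clues 1–3: Dana is in {2,3,5}.
From clues 1–4: Dana is in {2,5}.
From clues 1–6: Divya → place 1, Dana → place 2, Grace → place 3, Freya → place 4, Jonas → place 5, Sara → place 6.

Divya, Dana, Grace, Freya, Jonas, Sara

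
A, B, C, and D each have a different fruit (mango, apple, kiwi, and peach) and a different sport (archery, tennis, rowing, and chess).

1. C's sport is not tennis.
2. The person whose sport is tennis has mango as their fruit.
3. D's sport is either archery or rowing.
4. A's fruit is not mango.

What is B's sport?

tennis

With clues 1–4, archery, chess, and rowing are impossible for B's sport.
That leaves tennis.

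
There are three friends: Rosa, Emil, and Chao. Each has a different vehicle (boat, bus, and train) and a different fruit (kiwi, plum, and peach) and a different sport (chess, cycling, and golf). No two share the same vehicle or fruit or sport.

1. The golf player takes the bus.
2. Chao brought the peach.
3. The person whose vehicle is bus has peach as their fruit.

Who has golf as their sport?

Chao

With clues 1–3, Emil and Rosa are impossible for the one with sport golf.
That leaves Chao.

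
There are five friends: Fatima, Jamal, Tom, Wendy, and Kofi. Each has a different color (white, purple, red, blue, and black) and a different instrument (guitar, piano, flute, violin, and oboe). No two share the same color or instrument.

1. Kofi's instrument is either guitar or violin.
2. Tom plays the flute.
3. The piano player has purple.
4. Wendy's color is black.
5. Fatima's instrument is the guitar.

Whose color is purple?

Jamal

With clues 1–3, Kofi and Tom are impossible for the one with color purple.
With clues 1–4, Wendy is impossible for the one with color purple.
With clues 1–5, Fatima is impossible for the one with color purple.
That leaves Jamal.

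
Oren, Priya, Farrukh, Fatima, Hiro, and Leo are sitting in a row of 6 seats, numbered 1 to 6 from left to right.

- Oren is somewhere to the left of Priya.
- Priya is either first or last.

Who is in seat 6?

Priya

With clue 1, Oren is ruled out for seat 6.
With clues 1–2, Farrukh, Fatima, Hiro, and Leo are ruled out for seat 6.
So seat 6 is Priya.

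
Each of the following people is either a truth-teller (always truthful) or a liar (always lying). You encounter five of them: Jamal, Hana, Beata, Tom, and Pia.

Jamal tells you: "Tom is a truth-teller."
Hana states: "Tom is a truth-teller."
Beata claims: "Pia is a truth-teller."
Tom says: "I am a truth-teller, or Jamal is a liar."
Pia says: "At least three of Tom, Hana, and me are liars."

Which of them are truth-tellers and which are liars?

Jamal: truth-teller, Hana: truth-teller, Beata: liar, Tom: truth-teller, Pia: liar

Consider Jamal. Suppose Jamal is a liar.
Then no assignment of the remaining roles makes every statement match its speaker's type — contradiction.
So Jamal is a truth-teller.
Consider Hana. Suppose Hana is a liar.
Then no assignment of the remaining roles makes every statement match its speaker's type — contradiction.
So Hana is a truth-teller.
With that fixed, Pia's statement is false, so Pia is a liar.
With that fixed, Beata's statement is false, so Beata is a liar.
Consider Tom. Suppose Tom is a liar.
Then Jamal's statement comes out false, contradicting Jamal being a truth-teller.
So Tom is a truth-teller.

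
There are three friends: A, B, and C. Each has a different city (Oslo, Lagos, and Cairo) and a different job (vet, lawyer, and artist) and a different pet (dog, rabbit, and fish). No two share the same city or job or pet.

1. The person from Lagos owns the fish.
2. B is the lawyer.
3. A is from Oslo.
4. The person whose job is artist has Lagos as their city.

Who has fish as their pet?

C

With clues 1–3, A is impossible for the one with pet fish.
With clues 1–4, B is impossible for the one with pet fish.
That leaves C.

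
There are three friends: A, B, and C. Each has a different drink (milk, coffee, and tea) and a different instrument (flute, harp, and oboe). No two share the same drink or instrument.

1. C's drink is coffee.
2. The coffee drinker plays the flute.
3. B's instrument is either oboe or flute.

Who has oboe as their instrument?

B

With clues 1–2, C is impossible for the one with instrument oboe.
With clues 1–3, A is impossible for the one with instrument oboe.
That leaves B.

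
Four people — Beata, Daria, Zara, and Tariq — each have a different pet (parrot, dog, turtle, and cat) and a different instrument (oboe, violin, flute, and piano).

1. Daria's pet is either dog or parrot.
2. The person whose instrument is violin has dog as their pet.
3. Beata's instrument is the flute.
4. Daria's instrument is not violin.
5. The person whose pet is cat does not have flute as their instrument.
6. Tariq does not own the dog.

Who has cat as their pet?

Tariq

Clue 1 rules out Daria for the one with pet cat.
With clues 1–5, Beata is impossible for the one with pet cat.
With clues 1–6, Zara is impossible for the one with pet cat.
That leaves Tariq.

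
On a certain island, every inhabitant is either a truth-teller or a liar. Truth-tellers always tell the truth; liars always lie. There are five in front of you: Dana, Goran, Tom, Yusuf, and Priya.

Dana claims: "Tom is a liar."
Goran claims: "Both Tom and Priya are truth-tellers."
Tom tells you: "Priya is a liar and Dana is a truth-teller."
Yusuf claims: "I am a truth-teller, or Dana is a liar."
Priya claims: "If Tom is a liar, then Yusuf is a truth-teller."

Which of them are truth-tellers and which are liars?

Dana: truth-teller, Goran: liar, Tom: liar, Yusuf: truth-teller, Priya: truth-teller

Consider Dana. Suppose Dana is a liar.
Then no assignment of the remaining roles makes every statement match its speaker's type — contradiction.
So Dana is a truth-teller.
Consider Goran. Suppose Goran is a truth-teller.
Then no assignment of the remaining roles makes every statement match its speaker's type — contradiction.
So Goran is a liar.
Consider Tom. Suppose Tom is a truth-teller.
Then Dana's statement comes out false, contradicting Dana being a truth-teller.
So Tom is a liar.
Consider Yusuf. Suppose Yusuf is a liar.
Then no assignment of the remaining roles makes every statement match its speaker's type — contradiction.
So Yusuf is a truth-teller.
With that fixed, Priya's statement is true, so Priya is a truth-teller.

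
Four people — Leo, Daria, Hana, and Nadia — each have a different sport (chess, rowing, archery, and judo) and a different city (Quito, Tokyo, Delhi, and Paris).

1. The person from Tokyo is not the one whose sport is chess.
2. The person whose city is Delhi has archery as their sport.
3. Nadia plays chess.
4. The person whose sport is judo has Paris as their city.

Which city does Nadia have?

With clues 1–3, Delhi and Tokyo are impossible for Nadia's city.
With clues 1–4, Paris is impossible for Nadia's city.
That leaves Quito.

Quito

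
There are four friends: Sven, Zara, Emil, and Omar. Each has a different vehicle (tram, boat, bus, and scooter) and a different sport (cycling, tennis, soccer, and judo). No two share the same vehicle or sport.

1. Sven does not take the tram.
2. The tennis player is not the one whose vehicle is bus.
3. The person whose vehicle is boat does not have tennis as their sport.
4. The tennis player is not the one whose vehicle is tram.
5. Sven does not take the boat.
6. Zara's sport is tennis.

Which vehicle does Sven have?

Clue 1 rules out tram for Sven's vehicle.
With clues 1–5, boat is impossible for Sven's vehicle.
With clues 1–6, scooter is impossible for Sven's vehicle.
That leaves bus.

bus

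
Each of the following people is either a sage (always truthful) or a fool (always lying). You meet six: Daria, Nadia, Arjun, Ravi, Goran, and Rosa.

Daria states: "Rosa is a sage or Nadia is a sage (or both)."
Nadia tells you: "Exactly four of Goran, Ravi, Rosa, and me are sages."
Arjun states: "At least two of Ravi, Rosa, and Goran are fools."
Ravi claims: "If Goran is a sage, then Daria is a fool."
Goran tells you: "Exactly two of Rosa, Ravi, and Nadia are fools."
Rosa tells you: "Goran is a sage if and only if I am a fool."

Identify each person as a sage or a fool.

Consider Daria. Suppose Daria is a fool.
Then no assignment of the remaining roles makes every statement match its speaker's type — contradiction.
So Daria is a sage.
Consider Nadia. Suppose Nadia is a sage.
Then no assignment of the remaining roles makes every statement match its speaker's type — contradiction.
So Nadia is a fool.
Consider Arjun. Suppose Arjun is a sage.
Then no assignment of the remaining roles makes every statement match its speaker's type — contradiction.
So Arjun is a fool.
Consider Ravi. Suppose Ravi is a fool.
Then no assignment of the remaining roles makes every statement match its speaker's type — contradiction.
So Ravi is a sage.
Consider Goran. Suppose Goran is a sage.
Then Ravi's statement comes out false, contradicting Ravi being a sage.
So Goran is a fool.
Consider Rosa. Suppose Rosa is a fool.
Then Daria's statement comes out false, contradicting Daria being a sage.
So Rosa is a sage.

Daria: sage, Nadia: fool, Arjun: fool, Ravi: sage, Goran: fool, Rosa: sage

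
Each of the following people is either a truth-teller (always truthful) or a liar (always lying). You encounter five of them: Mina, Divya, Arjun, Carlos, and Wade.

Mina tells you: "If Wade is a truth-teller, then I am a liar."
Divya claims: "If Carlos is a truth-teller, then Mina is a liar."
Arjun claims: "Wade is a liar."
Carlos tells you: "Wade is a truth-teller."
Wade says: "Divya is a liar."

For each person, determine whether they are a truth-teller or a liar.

Mina: truth-teller, Divya: truth-teller, Arjun: truth-teller, Carlos: liar, Wade: liar

Consider Mina. Suppose Mina is a liar.
Then Mina's own statement would have to be false, but it can't be — contradiction.
So Mina is a truth-teller.
Consider Divya. Suppose Divya is a liar.
Then no assignment of the remaining roles makes every statement match its speaker's type — contradiction.
So Divya is a truth-teller.
With that fixed, Wade's statement is false, so Wade is a liar.
With that fixed, Arjun's statement is true, so Arjun is a truth-teller.
With that fixed, Carlos's statement is false, so Carlos is a liar.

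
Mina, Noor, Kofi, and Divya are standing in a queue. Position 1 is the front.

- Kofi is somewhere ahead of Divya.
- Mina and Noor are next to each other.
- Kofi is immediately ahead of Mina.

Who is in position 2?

With clues 1–2, Kofi is ruled out for position 2.
With clues 1–3, Divya and Noor are ruled out for position 2.
So position 2 is Mina.

Mina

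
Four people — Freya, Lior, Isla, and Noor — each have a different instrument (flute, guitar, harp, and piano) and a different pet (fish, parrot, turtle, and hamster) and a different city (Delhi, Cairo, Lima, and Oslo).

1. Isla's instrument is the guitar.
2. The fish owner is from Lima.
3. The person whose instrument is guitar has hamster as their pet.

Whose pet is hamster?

With clues 1–3, Freya, Lior, and Noor are impossible for the one with pet hamster.
That leaves Isla.

Isla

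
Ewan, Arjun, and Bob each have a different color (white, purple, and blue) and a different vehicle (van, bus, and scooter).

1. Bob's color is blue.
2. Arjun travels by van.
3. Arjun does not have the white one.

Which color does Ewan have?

Clue 1 rules out blue for Ewan's color.
With clues 1–3, purple is impossible for Ewan's color.
That leaves white.

white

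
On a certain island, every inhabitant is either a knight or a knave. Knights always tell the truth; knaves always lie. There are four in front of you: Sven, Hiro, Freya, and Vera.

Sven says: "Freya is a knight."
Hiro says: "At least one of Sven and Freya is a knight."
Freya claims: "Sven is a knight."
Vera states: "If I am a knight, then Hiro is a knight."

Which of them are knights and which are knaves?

Sven: knight, Hiro: knight, Freya: knight, Vera: knight

Consider Sven. Suppose Sven is a knave.
Then no assignment of the remaining roles makes every statement match its speaker's type — contradiction.
So Sven is a knight.
With that fixed, Hiro's statement is true, so Hiro is a knight.
With that fixed, Freya's statement is true, so Freya is a knight.
With that fixed, Vera's statement is true, so Vera is a knight.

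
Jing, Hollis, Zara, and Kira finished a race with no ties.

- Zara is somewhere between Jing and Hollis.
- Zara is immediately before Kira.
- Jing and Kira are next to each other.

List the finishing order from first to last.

From clue 1: Zara is in {2,3}.
From clues 1–2: Zara → place 2, Kira → place 3.
From clues 1–3: Hollis → place 1, Jing → place 4.

Hollis, Zara, Kira, Jing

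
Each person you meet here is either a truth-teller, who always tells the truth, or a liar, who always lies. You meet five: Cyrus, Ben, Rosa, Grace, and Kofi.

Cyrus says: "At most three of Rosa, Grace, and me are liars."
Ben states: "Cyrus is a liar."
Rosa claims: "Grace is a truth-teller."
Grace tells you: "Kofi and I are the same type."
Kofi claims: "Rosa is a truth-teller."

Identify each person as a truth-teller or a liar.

Cyrus: truth-teller, Ben: liar, Rosa: truth-teller, Grace: truth-teller, Kofi: truth-teller

Regardless of anyone's role, Cyrus's statement is true, so Cyrus is a truth-teller.
With that fixed, Ben's statement is false, so Ben is a liar.
Consider Rosa. Suppose Rosa is a liar.
Then no assignment of the remaining roles makes every statement match its speaker's type — contradiction.
So Rosa is a truth-teller.
With that fixed, Kofi's statement is true, so Kofi is a truth-teller.
Consider Grace. Suppose Grace is a liar.
Then Rosa's statement comes out false, contradicting Rosa being a truth-teller.
So Grace is a truth-teller.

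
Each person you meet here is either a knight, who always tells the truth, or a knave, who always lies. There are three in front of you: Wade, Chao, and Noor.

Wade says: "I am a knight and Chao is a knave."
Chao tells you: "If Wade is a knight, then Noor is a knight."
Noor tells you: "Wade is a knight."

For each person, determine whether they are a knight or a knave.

Consider Wade. Suppose Wade is a knight.
Then no assignment of the remaining roles makes every statement match its speaker's type — contradiction.
So Wade is a knave.
With that fixed, Chao's statement is true, so Chao is a knight.
With that fixed, Noor's statement is false, so Noor is a knave.

Wade: knave, Chao: knight, Noor: knave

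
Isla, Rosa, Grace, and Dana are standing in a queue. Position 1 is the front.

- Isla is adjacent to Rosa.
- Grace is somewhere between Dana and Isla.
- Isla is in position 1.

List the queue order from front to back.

Isla, Rosa, Grace, Dana

From clues 1–2: Grace is in {2,3}.
From clues 1–3: Isla → position 1, Rosa → position 2, Grace → position 3, Dana → position 4.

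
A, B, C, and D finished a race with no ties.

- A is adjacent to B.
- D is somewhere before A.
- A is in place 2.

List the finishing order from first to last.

D, A, B, C

From clues 1–2: D is in {1,2}.
From clues 1–3: D → place 1, A → place 2, B → place 3, C → place 4.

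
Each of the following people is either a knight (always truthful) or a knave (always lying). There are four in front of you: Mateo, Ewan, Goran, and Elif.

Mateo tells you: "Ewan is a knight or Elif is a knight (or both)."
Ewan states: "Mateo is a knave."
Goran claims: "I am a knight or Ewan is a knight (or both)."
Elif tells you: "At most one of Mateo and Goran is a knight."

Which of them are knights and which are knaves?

Mateo: knight, Ewan: knave, Goran: knave, Elif: knight

Consider Mateo. Suppose Mateo is a knave.
Then no assignment of the remaining roles makes every statement match its speaker's type — contradiction.
So Mateo is a knight.
With that fixed, Ewan's statement is false, so Ewan is a knave.
Consider Goran. Suppose Goran is a knight.
Then no assignment of the remaining roles makes every statement match its speaker's type — contradiction.
So Goran is a knave.
With that fixed, Elif's statement is true, so Elif is a knight.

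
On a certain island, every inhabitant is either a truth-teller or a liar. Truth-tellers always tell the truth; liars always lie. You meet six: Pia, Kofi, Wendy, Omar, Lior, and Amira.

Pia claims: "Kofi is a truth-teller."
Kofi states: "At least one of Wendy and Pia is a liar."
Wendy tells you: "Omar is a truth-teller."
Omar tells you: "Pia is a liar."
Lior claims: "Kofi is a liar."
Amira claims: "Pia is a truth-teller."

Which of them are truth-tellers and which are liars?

Pia: truth-teller, Kofi: truth-teller, Wendy: liar, Omar: liar, Lior: liar, Amira: truth-teller

Consider Pia. Suppose Pia is a liar.
Then no assignment of the remaining roles makes every statement match its speaker's type — contradiction.
So Pia is a truth-teller.
With that fixed, Omar's statement is false, so Omar is a liar.
With that fixed, Amira's statement is true, so Amira is a truth-teller.
With that fixed, Wendy's statement is false, so Wendy is a liar.
With that fixed, Kofi's statement is true, so Kofi is a truth-teller.
With that fixed, Lior's statement is false, so Lior is a liar.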